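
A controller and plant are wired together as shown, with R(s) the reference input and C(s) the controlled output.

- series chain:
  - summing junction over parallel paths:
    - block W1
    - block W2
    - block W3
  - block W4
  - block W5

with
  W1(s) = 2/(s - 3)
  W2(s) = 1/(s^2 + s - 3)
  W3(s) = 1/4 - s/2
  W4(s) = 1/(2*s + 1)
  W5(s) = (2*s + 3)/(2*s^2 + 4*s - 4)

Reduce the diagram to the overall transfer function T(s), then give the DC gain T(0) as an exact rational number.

First reduce the diagram to T(s).

Step 1. reduce the parallel group W1, W2, W3 -> (-2*s^4 + 5*s^3 + 18*s^2 - 12*s - 27)/(4*s^3 - 8*s^2 - 24*s + 36)
Step 2. multiply (W1+W2+W3), W4, W5 (series) -> (-4*s^5 + 4*s^4 + 51*s^3 + 30*s^2 - 90*s - 81)/(16*s^6 + 8*s^5 - 192*s^4 - 80*s^3 + 488*s^2 - 48*s - 144)
The step-2 result is T(s). Setting s = 0: T(0) = -81/(-144) = 9/16.

Answer: 9/16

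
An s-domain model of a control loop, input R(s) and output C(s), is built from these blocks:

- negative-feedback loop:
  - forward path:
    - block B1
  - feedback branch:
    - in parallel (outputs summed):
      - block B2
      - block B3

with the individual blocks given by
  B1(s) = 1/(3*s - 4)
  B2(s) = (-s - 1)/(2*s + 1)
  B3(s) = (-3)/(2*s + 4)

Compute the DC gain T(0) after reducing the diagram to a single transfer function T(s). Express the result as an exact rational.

First reduce the diagram to T(s).

1. reduce the parallel group B2, B3 -> (-2*s^2 - 12*s - 7)/(4*s^2 + 10*s + 4)
2. close the feedback loop around B1, (B2+B3) -> (4*s^2 + 10*s + 4)/(12*s^3 + 12*s^2 - 40*s - 23)
Step 2 gives the overall T(s). Then T(0) = 4/(-23) = -4/23.

Answer: -4/23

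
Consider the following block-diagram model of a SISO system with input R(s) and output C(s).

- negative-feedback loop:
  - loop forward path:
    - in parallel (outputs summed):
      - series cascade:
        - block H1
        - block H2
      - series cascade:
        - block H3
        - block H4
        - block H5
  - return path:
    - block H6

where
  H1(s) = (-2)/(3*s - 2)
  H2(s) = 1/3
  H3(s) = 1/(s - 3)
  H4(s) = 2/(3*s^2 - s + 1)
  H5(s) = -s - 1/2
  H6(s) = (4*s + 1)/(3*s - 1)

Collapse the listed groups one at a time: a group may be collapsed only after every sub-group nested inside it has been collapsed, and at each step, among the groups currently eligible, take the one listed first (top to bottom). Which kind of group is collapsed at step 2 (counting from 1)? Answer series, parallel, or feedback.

Reducing step by step:

Step 1: series reduction of H1, H2
Step 2: reduce the series chain H3, H4, H5
Step 3: parallel reduction of (H1*H2), (H3*H4*H5)
Step 4: collapse the loop (((H1*H2)+(H3*H4*H5)) forward, H6 return)
At step 2 the group reduced is series.

Answer: series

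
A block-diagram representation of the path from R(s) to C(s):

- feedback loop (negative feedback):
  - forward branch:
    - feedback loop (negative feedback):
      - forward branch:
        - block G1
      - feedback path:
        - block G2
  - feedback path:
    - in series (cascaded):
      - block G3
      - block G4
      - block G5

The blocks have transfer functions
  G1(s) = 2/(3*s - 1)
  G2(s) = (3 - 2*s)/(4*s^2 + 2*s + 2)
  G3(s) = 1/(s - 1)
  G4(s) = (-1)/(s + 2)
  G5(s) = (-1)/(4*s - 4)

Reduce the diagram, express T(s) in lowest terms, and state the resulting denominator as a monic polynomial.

Step 1 - collapse the loop (G1 forward, G2 return); result (4*s^2 + 2*s + 2)/(6*s^3 + s^2 + 2)
Step 2 - cascade G3, G4, G5; result 1/(4*s^3 - 12*s + 8)
Step 3 - close the feedback loop around [G1/(1+G1*G2)], (G3*G4*G5); result (8*s^5 + 4*s^4 - 20*s^3 + 4*s^2 - 4*s + 8)/(12*s^6 + 2*s^5 - 36*s^4 + 22*s^3 + 6*s^2 - 11*s + 9)
That last expression is T(s), already simplified. Scaling its denominator by 1/12 (the reciprocal of the leading coefficient) yields the monic denominator.

Final answer: s^6 + s^5/6 - 3*s^4 + 11*s^3/6 + s^2/2 - 11*s/12 + 3/4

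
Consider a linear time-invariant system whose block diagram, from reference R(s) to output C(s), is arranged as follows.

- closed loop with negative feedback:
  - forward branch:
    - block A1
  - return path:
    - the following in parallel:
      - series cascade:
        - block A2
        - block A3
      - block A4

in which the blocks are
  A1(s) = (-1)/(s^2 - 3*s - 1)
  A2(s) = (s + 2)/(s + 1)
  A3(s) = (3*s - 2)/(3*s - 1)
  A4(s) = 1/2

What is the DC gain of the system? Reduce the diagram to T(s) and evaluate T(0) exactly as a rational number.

First reduce the diagram to T(s).

Step 1 - series reduction of A2, A3: (3*s^2 + 4*s - 4)/(3*s^2 + 2*s - 1)
Step 2 - reduce the parallel group (A2*A3), A4: (9*s^2 + 10*s - 9)/(6*s^2 + 4*s - 2)
Step 3 - feedback reduction of A1, ((A2*A3)+A4): (-6*s^2 - 4*s + 2)/(6*s^4 - 14*s^3 - 29*s^2 - 8*s + 11)
DC gain: substitute s = 0 into T(s) from step 3: T(0) = 2/11.

Answer: 2/11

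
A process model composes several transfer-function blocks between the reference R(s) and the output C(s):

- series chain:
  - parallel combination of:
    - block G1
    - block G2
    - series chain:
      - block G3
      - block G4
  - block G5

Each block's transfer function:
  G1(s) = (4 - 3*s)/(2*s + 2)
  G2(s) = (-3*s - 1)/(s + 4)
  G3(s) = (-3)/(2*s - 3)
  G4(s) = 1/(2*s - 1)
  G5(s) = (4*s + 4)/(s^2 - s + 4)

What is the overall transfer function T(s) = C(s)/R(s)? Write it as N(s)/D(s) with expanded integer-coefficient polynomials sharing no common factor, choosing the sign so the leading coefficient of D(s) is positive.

Step 1 - reduce the series chain G3, G4 = (-3)/(4*s^2 - 8*s + 3)
Step 2 - sum the parallel branches G1, G2, (G3*G4) = (-36*s^4 + 8*s^3 + 151*s^2 - 190*s + 18)/(8*s^4 + 24*s^3 - 42*s^2 - 34*s + 24)
Step 3 - series reduction of (G1+G2+(G3*G4)), G5; the result is T(s) itself (integer coefficients, no common factor, positive leading denominator coefficient)

Answer: (-72*s^4 + 16*s^3 + 302*s^2 - 380*s + 36)/(4*s^5 + 4*s^4 - 21*s^3 + 73*s^2 - 128*s + 48)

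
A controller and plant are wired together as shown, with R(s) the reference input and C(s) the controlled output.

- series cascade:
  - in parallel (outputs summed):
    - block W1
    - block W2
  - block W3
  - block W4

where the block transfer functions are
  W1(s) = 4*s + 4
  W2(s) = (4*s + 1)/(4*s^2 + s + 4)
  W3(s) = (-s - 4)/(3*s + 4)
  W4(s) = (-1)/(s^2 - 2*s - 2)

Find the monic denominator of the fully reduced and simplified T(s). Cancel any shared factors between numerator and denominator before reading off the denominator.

[1] add W1, W2 (parallel): (16*s^3 + 20*s^2 + 24*s + 17)/(4*s^2 + s + 4)
[2] cascade (W1+W2), W3, W4: (16*s^4 + 84*s^3 + 104*s^2 + 113*s + 68)/(12*s^5 - 5*s^4 - 46*s^3 - 54*s^2 - 64*s - 32)
The result of step 2 is T(s) in lowest terms. Its denominator has leading coefficient 12; dividing the denominator through by 12 makes it monic.

Hence the answer: s^5 - 5*s^4/12 - 23*s^3/6 - 9*s^2/2 - 16*s/3 - 8/3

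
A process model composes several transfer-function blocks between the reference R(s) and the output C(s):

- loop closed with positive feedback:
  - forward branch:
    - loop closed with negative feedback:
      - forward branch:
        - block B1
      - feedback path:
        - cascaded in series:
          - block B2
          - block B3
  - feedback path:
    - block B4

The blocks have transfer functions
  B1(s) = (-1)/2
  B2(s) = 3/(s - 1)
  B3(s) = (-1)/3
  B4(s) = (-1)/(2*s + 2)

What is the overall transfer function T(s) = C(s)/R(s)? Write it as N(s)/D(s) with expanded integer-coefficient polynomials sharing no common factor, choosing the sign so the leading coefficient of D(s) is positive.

Step 1 - combine B2, B3 in series, giving (-1)/(s - 1)
Step 2 - feedback reduction of B1, (B2*B3), giving (1 - s)/(2*s - 1)
Step 3 - apply the feedback formula to [B1/(1+B1*(B2*B3))], B4; the result is T(s) itself (integer coefficients, no common factor, positive leading denominator coefficient)

Answer: (2 - 2*s^2)/(4*s^2 + s - 1)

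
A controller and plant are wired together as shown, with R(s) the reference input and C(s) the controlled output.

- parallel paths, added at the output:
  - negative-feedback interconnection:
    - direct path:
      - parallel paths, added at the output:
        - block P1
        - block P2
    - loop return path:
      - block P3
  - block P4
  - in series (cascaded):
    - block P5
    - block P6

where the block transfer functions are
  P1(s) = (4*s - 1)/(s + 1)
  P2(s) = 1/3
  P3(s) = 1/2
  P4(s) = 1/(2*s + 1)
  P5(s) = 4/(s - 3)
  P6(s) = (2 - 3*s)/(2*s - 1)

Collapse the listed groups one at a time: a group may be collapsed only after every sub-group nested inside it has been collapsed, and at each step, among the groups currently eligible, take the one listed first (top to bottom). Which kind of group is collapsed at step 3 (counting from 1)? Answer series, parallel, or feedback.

Step 1 - parallel reduction of P1, P2
Step 2 - collapse the loop ((P1+P2) forward, P3 return)
Step 3 - reduce the series chain P5, P6
Step 4 - reduce the parallel group [(P1+P2)/(1+(P1+P2)*P3)], P4, (P5*P6)
Step 3 collapses a series group.

Hence the answer: series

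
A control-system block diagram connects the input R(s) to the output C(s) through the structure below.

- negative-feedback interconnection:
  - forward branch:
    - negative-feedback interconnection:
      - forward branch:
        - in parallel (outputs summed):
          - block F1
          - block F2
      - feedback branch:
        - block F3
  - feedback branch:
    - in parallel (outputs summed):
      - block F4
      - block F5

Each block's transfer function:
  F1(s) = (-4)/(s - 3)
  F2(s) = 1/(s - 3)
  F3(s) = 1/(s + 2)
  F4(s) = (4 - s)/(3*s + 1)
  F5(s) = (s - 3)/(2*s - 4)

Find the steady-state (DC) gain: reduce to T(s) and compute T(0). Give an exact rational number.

The answer is 4/25.

Reasoning:
Step 1. reduce the parallel group F1, F2 -> (-3)/(s - 3)
Step 2. reduce the feedback loop with forward (F1+F2) and return F3 -> (-3*s - 6)/(s^2 - s - 9)
Step 3. sum the parallel branches F4, F5 -> (s^2 + 4*s - 19)/(6*s^2 - 10*s - 4)
Step 4. close the feedback loop around [(F1+F2)/(1+(F1+F2)*F3)], (F4+F5) -> (-18*s^3 - 6*s^2 + 72*s + 24)/(6*s^4 - 19*s^3 - 66*s^2 + 127*s + 150)
Step 4 gives the overall T(s). Then T(0) = 24/150 = 4/25.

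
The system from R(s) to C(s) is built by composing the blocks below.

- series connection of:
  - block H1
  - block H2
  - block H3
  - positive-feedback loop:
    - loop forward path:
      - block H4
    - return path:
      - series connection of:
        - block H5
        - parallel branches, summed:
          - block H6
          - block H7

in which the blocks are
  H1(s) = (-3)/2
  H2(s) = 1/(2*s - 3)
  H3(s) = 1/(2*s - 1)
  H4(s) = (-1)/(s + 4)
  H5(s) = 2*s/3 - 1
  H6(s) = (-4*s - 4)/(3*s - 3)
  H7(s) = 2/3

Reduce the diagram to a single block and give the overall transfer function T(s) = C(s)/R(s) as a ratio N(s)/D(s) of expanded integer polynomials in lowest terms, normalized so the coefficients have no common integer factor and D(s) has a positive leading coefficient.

Step 1. reduce the parallel group H6, H7: (-2*s - 6)/(3*s - 3)
Step 2. reduce the series chain H5, (H6+H7): (-4*s^2 - 6*s + 18)/(9*s - 9)
Step 3. collapse the loop (H4 forward, (H5*(H6+H7)) return): (9 - 9*s)/(5*s^2 + 21*s - 18)
Step 4. reduce the series chain H1, H2, H3, [H4/(1-H4*(H5*(H6+H7)))]; the result is T(s) itself (integer coefficients, no common factor, positive leading denominator coefficient)

Therefore the answer is (27*s - 27)/(40*s^4 + 88*s^3 - 450*s^2 + 414*s - 108).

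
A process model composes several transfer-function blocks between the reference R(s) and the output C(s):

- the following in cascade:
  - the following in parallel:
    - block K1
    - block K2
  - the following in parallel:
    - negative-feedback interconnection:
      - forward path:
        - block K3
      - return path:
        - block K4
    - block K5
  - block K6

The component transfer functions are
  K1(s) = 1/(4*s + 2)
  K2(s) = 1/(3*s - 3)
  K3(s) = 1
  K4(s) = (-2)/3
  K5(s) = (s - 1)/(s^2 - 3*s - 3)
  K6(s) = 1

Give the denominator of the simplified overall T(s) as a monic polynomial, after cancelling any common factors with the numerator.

First reduce the diagram to T(s).

Step 1. combine K1, K2 in parallel -> (7*s - 1)/(12*s^2 - 6*s - 6)
Step 2. feedback reduction of K3, K4 -> 3
Step 3. add [K3/(1+K3*K4)], K5 (parallel) -> (3*s^2 - 8*s - 10)/(s^2 - 3*s - 3)
Step 4. reduce the series chain (K1+K2), ([K3/(1+K3*K4)]+K5), K6 -> (21*s^3 - 59*s^2 - 62*s + 10)/(12*s^4 - 42*s^3 - 24*s^2 + 36*s + 18)
That last expression is T(s), already simplified. Scaling its denominator by 1/12 (the reciprocal of the leading coefficient) yields the monic denominator.

Answer: s^4 - 7*s^3/2 - 2*s^2 + 3*s + 3/2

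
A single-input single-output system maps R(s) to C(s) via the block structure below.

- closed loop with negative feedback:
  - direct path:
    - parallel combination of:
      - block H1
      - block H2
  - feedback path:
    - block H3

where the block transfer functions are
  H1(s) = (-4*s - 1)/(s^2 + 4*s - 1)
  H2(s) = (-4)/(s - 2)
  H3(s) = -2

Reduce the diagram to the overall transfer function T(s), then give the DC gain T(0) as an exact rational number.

(1) parallel reduction of H1, H2 gives (-8*s^2 - 9*s + 6)/(s^3 + 2*s^2 - 9*s + 2)
(2) feedback reduction of (H1+H2), H3 gives (-8*s^2 - 9*s + 6)/(s^3 + 18*s^2 + 9*s - 10)
DC gain: substitute s = 0 into T(s) from step 2: T(0) = 6/(-10) = -3/5.

Final answer: -3/5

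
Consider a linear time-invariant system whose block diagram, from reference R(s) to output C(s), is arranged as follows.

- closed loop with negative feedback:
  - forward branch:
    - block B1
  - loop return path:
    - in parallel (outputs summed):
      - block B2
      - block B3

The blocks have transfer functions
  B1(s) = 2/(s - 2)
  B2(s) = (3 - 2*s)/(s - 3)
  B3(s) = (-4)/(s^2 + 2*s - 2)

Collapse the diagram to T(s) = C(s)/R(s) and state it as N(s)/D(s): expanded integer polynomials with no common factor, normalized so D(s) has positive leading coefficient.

(1) parallel reduction of B2, B3 -> (-2*s^3 - s^2 + 6*s + 6)/(s^3 - s^2 - 8*s + 6)
(2) apply the feedback formula to B1, (B2+B3): this yields T(s), and no further normalization is needed

Hence the answer: (2*s^3 - 2*s^2 - 16*s + 12)/(s^4 - 7*s^3 - 8*s^2 + 34*s)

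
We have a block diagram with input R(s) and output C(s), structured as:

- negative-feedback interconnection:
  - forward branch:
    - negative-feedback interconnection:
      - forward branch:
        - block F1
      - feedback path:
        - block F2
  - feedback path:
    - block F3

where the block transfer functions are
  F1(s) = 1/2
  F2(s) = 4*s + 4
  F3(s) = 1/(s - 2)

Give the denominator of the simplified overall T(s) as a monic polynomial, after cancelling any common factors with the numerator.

First reduce the diagram to T(s).

(1) feedback reduction of F1, F2 gives 1/(4*s + 6)
(2) apply the feedback formula to [F1/(1+F1*F2)], F3 gives (s - 2)/(4*s^2 - 2*s - 11)
The result of step 2 is T(s) in lowest terms. Its denominator has leading coefficient 4; dividing the denominator through by 4 makes it monic.

Answer: s^2 - s/2 - 11/4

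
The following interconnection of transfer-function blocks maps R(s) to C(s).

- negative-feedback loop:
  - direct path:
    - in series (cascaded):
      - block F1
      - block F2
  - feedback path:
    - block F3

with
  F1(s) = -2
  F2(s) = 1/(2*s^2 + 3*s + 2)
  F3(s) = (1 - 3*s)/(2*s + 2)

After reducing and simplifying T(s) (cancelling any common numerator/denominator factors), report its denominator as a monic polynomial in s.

First reduce the diagram to T(s).

(1) combine F1, F2 in series; result (-2)/(2*s^2 + 3*s + 2)
(2) feedback reduction of (F1*F2), F3; result (-2*s - 2)/(2*s^3 + 5*s^2 + 8*s + 1)
That last expression is T(s), already simplified. Scaling its denominator by 1/2 (the reciprocal of the leading coefficient) yields the monic denominator.

Answer: s^3 + 5*s^2/2 + 4*s + 1/2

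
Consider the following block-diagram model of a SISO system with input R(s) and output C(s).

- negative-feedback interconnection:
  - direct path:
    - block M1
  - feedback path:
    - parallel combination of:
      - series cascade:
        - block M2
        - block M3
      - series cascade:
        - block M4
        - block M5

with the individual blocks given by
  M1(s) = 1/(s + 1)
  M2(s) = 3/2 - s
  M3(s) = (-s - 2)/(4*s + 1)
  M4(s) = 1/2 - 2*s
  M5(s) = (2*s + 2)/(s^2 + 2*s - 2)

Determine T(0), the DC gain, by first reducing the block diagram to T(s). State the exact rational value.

1. multiply M2, M3 (series); result (2*s^2 + s - 6)/(8*s + 2)
2. series reduction of M4, M5; result (-4*s^2 - 3*s + 1)/(s^2 + 2*s - 2)
3. add (M2*M3), (M4*M5) (parallel); result (2*s^4 - 27*s^3 - 40*s^2 - 12*s + 14)/(8*s^3 + 18*s^2 - 12*s - 4)
4. collapse the loop (M1 forward, ((M2*M3)+(M4*M5)) return); result (8*s^3 + 18*s^2 - 12*s - 4)/(10*s^4 - s^3 - 34*s^2 - 28*s + 10)
Step 4 gives the overall T(s). Then T(0) = -4/10 = -2/5.

Answer: -2/5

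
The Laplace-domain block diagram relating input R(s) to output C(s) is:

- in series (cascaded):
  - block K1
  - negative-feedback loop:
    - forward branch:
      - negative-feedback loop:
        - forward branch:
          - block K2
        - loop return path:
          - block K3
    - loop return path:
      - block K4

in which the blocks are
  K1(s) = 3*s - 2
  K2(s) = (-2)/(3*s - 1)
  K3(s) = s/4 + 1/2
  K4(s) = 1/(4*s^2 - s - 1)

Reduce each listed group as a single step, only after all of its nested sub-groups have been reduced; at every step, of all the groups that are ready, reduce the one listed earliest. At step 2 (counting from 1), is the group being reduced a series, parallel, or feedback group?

(1) apply the feedback formula to K2, K3
(2) feedback reduction of [K2/(1+K2*K3)], K4
(3) cascade K1, [[K2/(1+K2*K3)]/(1+[K2/(1+K2*K3)]*K4)]
At step 2 the group reduced is feedback.

Answer: feedback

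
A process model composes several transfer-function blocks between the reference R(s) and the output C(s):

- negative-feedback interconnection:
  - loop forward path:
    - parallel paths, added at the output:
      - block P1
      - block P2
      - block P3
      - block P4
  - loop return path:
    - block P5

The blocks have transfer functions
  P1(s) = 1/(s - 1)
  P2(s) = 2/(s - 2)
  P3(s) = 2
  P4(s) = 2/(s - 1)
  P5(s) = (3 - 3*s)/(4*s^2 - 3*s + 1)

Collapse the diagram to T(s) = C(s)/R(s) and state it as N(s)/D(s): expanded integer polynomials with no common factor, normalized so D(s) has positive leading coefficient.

Step 1 - combine P1, P2, P3, P4 in parallel -> (2*s^2 - s - 4)/(s^2 - 3*s + 2)
Step 2 - close the feedback loop around (P1+P2+P3+P4), P5; the result is T(s) itself (integer coefficients, no common factor, positive leading denominator coefficient)

Final answer: (8*s^4 - 10*s^3 - 11*s^2 + 11*s - 4)/(4*s^4 - 21*s^3 + 27*s^2 - 10)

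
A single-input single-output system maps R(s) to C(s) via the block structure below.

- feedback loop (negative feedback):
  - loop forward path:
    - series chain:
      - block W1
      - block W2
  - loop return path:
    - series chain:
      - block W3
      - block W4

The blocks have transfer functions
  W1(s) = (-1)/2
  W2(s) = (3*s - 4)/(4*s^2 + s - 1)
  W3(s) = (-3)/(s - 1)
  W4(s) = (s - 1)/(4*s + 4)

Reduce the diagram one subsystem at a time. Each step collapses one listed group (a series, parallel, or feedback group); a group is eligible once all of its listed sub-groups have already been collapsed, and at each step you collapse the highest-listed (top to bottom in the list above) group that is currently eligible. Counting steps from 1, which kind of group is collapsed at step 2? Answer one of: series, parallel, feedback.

Answer: series

Working:
(1) reduce the series chain W1, W2
(2) series reduction of W3, W4
(3) close the feedback loop around (W1*W2), (W3*W4)
Step 2: series.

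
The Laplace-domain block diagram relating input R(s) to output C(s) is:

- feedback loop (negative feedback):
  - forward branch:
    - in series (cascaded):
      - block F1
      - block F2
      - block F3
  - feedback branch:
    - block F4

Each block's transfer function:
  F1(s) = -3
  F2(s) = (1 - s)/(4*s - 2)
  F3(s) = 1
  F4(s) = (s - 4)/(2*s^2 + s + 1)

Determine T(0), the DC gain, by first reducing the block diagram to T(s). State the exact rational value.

Step 1 - series reduction of F1, F2, F3, giving (3*s - 3)/(4*s - 2)
Step 2 - feedback reduction of (F1*F2*F3), F4, giving (6*s^3 - 3*s^2 - 3)/(8*s^3 + 3*s^2 - 13*s + 10)
Step 2 gives the overall T(s). Then T(0) = -3/10.

Final answer: -3/10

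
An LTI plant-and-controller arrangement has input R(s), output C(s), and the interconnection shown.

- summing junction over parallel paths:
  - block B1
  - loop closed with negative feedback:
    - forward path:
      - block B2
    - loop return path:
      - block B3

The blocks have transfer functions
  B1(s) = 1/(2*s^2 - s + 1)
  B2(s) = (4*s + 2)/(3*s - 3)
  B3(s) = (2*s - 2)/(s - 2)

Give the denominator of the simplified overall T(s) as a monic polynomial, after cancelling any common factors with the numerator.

First reduce the diagram to T(s).

Step 1 - collapse the loop (B2 forward, B3 return) -> (4*s^2 - 6*s - 4)/(11*s^2 - 13*s + 2)
Step 2 - sum the parallel branches B1, [B2/(1+B2*B3)] -> (8*s^4 - 16*s^3 + 13*s^2 - 15*s - 2)/(22*s^4 - 37*s^3 + 28*s^2 - 15*s + 2)
The result of step 2 is T(s) in lowest terms. Its denominator has leading coefficient 22; dividing the denominator through by 22 makes it monic.

Answer: s^4 - 37*s^3/22 + 14*s^2/11 - 15*s/22 + 1/11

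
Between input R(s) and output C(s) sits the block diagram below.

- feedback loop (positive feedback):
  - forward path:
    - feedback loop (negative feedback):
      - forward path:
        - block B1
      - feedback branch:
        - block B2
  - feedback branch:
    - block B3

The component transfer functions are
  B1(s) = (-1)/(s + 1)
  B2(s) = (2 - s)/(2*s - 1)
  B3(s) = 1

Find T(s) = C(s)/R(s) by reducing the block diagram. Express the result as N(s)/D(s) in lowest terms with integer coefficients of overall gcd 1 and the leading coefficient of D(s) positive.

Answer: (1 - 2*s)/(2*s^2 + 4*s - 4)

Working:
1. apply the feedback formula to B1, B2 = (1 - 2*s)/(2*s^2 + 2*s - 3)
2. apply the feedback formula to [B1/(1+B1*B2)], B3; the result is T(s) itself (integer coefficients, no common factor, positive leading denominator coefficient)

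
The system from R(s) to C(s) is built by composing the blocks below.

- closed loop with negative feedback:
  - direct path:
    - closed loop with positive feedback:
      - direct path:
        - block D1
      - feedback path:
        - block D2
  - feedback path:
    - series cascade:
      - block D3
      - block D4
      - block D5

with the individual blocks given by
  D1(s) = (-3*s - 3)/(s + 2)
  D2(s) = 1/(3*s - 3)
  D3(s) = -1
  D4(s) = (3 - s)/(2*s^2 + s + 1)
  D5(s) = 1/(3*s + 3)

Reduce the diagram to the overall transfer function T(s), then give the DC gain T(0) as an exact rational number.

Answer: -3/4

Working:
Step 1 - apply the feedback formula to D1, D2, giving (3 - 3*s^2)/(s^2 + 2*s - 1)
Step 2 - cascade D3, D4, D5, giving (s - 3)/(6*s^3 + 9*s^2 + 6*s + 3)
Step 3 - feedback reduction of [D1/(1-D1*D2)], (D3*D4*D5), giving (-6*s^4 - 3*s^3 + 3*s^2 + 3*s + 3)/(2*s^4 + 5*s^3 + 5*s - 4)
Evaluating the step-3 result (the overall T(s)) at s = 0 gives T(0) = 3/(-4) = -3/4.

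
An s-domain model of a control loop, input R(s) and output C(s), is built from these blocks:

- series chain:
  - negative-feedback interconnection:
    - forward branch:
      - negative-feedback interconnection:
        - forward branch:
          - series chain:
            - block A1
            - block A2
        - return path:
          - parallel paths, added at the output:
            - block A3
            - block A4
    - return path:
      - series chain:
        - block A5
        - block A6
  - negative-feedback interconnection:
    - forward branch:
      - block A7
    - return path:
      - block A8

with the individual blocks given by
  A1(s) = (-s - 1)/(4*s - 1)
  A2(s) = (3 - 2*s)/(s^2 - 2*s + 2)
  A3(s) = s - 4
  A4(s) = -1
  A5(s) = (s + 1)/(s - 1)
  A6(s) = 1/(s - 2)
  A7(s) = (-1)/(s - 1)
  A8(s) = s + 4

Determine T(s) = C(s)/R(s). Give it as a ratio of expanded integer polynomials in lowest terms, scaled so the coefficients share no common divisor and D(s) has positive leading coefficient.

Answer: (2*s^4 - 7*s^3 + 4*s^2 + 7*s - 6)/(30*s^5 - 190*s^4 + 430*s^3 - 310*s^2 - 95*s + 115)

Working:
1. cascade A1, A2; result (2*s^2 - s - 3)/(4*s^3 - 9*s^2 + 10*s - 2)
2. parallel reduction of A3, A4; result s - 5
3. collapse the loop ((A1*A2) forward, (A3+A4) return); result (2*s^2 - s - 3)/(6*s^3 - 20*s^2 + 12*s + 13)
4. series reduction of A5, A6; result (s + 1)/(s^2 - 3*s + 2)
5. close the feedback loop around [(A1*A2)/(1+(A1*A2)*(A3+A4))], (A5*A6); result (2*s^4 - 7*s^3 + 4*s^2 + 7*s - 6)/(6*s^5 - 38*s^4 + 86*s^3 - 62*s^2 - 19*s + 23)
6. feedback reduction of A7, A8; result 1/5
7. multiply [[(A1*A2)/(1+(A1*A2)*(A3+A4))]/(1+[(A1*A2)/(1+(A1*A2)*(A3+A4))]*(A5*A6))], [A7/(1+A7*A8)] (series); the result is T(s) itself (integer coefficients, no common factor, positive leading denominator coefficient)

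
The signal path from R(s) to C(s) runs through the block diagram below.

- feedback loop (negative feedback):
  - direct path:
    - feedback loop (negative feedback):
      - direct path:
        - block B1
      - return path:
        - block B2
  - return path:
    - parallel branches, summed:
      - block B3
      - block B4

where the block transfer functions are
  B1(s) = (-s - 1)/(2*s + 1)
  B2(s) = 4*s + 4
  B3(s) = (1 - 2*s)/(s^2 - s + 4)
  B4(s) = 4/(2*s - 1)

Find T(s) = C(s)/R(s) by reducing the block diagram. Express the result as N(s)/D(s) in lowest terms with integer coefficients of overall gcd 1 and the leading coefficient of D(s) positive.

Reducing step by step:

Step 1: close the feedback loop around B1, B2: (s + 1)/(4*s^2 + 6*s + 3)
Step 2: combine B3, B4 in parallel: 15/(2*s^3 - 3*s^2 + 9*s - 4)
Step 3: close the feedback loop around [B1/(1+B1*B2)], (B3+B4); the result is T(s) itself (integer coefficients, no common factor, positive leading denominator coefficient)

Answer: (2*s^4 - s^3 + 6*s^2 + 5*s - 4)/(8*s^5 + 24*s^3 + 29*s^2 + 18*s + 3)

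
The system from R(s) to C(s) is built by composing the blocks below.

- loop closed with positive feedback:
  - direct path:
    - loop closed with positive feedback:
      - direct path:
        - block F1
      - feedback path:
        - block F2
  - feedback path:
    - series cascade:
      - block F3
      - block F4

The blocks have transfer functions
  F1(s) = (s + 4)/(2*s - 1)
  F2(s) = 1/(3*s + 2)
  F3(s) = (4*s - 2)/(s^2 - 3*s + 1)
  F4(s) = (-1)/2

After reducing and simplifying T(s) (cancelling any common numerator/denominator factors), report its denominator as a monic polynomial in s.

The answer is s^4 - 2*s^3 + 25*s^2/6 + 10*s/3 - 7/3.

Reasoning:
Step 1. collapse the loop (F1 forward, F2 return) = (3*s^2 + 14*s + 8)/(6*s^2 - 6)
Step 2. multiply F3, F4 (series) = (1 - 2*s)/(s^2 - 3*s + 1)
Step 3. feedback reduction of [F1/(1-F1*F2)], (F3*F4) = (3*s^4 + 5*s^3 - 31*s^2 - 10*s + 8)/(6*s^4 - 12*s^3 + 25*s^2 + 20*s - 14)
No further cancellation is possible in the step-3 result, so that is T(s). Its denominator becomes monic after dividing by the leading coefficient 6.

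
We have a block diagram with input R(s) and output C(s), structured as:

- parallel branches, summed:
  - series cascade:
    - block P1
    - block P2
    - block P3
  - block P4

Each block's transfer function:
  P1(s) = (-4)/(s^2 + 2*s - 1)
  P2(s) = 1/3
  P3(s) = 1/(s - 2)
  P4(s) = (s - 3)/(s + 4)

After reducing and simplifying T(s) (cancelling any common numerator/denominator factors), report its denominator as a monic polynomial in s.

Answer: s^4 + 4*s^3 - 5*s^2 - 18*s + 8

Working:
Step 1 - reduce the series chain P1, P2, P3 -> (-4)/(3*s^3 - 15*s + 6)
Step 2 - reduce the parallel group (P1*P2*P3), P4 -> (3*s^4 - 9*s^3 - 15*s^2 + 47*s - 34)/(3*s^4 + 12*s^3 - 15*s^2 - 54*s + 24)
Step 2 gives the fully reduced T(s), with no common factor left to cancel. The denominator's leading coefficient is 3, so divide each of its coefficients by 3 to get the monic form.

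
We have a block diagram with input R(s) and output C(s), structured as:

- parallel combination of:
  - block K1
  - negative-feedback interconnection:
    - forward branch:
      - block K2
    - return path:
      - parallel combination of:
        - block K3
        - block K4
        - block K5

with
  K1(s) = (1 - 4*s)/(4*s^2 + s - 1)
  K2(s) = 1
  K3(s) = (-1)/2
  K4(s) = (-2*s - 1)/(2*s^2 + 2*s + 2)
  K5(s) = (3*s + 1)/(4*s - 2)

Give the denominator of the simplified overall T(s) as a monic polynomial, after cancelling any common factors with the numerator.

[1] sum the parallel branches K3, K4, K5 = (s^3 - s^2 + 3*s + 3)/(4*s^3 + 2*s^2 + 2*s - 2)
[2] collapse the loop (K2 forward, (K3+K4+K5) return) = (4*s^3 + 2*s^2 + 2*s - 2)/(5*s^3 + s^2 + 5*s + 1)
[3] add K1, [K2/(1+K2*(K3+K4+K5))] (parallel) = (16*s^5 - 8*s^4 + 7*s^3 - 27*s^2 - 3*s + 3)/(20*s^5 + 9*s^4 + 16*s^3 + 8*s^2 - 4*s - 1)
That last expression is T(s), already simplified. Scaling its denominator by 1/20 (the reciprocal of the leading coefficient) yields the monic denominator.

Final answer: s^5 + 9*s^4/20 + 4*s^3/5 + 2*s^2/5 - s/5 - 1/20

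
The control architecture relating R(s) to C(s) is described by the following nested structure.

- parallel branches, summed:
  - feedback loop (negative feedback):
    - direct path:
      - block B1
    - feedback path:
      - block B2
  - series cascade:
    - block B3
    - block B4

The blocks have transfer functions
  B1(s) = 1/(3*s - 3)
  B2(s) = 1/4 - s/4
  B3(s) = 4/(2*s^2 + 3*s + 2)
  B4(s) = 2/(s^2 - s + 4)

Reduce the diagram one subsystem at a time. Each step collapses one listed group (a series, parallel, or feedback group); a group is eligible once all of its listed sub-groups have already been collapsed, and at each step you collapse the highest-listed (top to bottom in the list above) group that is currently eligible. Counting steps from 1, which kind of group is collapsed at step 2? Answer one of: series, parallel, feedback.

The answer is series.

Reasoning:
(1) close the feedback loop around B1, B2
(2) multiply B3, B4 (series)
(3) sum the parallel branches [B1/(1+B1*B2)], (B3*B4)
Step 2: series.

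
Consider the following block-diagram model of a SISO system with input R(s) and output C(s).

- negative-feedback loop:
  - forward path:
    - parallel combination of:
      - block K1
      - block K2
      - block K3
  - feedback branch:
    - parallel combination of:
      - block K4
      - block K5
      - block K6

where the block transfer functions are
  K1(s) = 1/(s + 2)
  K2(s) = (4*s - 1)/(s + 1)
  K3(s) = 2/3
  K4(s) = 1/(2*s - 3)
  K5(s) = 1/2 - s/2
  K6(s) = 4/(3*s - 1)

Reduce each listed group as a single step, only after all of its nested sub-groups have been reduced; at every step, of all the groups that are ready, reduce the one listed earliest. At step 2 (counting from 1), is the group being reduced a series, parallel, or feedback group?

Step 1: reduce the parallel group K1, K2, K3
Step 2: add K4, K5, K6 (parallel)
Step 3: apply the feedback formula to (K1+K2+K3), (K4+K5+K6)
At step 2 the group reduced is parallel.

Answer: parallel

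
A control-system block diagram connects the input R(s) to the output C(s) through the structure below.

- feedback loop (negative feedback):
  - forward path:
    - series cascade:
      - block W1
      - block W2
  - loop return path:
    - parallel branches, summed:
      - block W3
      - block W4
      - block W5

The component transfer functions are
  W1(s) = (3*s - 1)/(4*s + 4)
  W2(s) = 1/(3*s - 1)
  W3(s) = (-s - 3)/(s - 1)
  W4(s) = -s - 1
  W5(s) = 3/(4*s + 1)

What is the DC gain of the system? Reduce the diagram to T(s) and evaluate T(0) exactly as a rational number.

Step 1 - cascade W1, W2 = 1/(4*s + 4)
Step 2 - combine W3, W4, W5 in parallel = (-4*s^3 - 5*s^2 - 6*s - 5)/(4*s^2 - 3*s - 1)
Step 3 - close the feedback loop around (W1*W2), (W3+W4+W5) = (4*s^2 - 3*s - 1)/(12*s^3 - s^2 - 22*s - 9)
Evaluating the step-3 result (the overall T(s)) at s = 0 gives T(0) = -1/(-9) = 1/9.

Final answer: 1/9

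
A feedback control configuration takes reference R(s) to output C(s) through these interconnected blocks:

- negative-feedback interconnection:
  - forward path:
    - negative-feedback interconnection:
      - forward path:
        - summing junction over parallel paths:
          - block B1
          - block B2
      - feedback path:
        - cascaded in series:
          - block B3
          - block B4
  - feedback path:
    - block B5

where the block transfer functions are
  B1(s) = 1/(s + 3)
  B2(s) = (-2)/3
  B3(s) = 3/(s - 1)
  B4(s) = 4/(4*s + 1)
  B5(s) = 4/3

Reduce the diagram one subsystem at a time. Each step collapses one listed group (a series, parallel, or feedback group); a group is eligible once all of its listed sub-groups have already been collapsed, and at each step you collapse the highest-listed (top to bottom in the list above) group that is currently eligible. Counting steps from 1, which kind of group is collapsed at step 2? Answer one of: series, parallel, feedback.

Step 1: sum the parallel branches B1, B2
Step 2: series reduction of B3, B4
Step 3: feedback reduction of (B1+B2), (B3*B4)
Step 4: collapse the loop ([(B1+B2)/(1+(B1+B2)*(B3*B4))] forward, B5 return)
At step 2 the group reduced is series.

Hence the answer: series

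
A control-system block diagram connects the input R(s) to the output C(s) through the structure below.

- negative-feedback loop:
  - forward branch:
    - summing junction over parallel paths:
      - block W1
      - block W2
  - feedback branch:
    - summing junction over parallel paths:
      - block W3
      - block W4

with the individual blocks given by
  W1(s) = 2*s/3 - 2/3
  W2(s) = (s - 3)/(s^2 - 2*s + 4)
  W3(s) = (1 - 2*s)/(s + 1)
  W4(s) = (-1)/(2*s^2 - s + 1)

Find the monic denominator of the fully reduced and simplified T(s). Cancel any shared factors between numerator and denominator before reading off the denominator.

1. parallel reduction of W1, W2; result (2*s^3 - 6*s^2 + 15*s - 17)/(3*s^2 - 6*s + 12)
2. reduce the parallel group W3, W4; result (-4*s^3 + 4*s^2 - 4*s)/(2*s^3 + s^2 + 1)
3. apply the feedback formula to (W1+W2), (W3+W4); result (-4*s^6 + 10*s^5 - 24*s^4 + 17*s^3 + 23*s^2 - 15*s + 17)/(8*s^6 - 38*s^5 + 101*s^4 - 170*s^3 + 113*s^2 - 62*s - 12)
Step 3 gives the fully reduced T(s), with no common factor left to cancel. The denominator's leading coefficient is 8, so divide each of its coefficients by 8 to get the monic form.

Answer: s^6 - 19*s^5/4 + 101*s^4/8 - 85*s^3/4 + 113*s^2/8 - 31*s/4 - 3/2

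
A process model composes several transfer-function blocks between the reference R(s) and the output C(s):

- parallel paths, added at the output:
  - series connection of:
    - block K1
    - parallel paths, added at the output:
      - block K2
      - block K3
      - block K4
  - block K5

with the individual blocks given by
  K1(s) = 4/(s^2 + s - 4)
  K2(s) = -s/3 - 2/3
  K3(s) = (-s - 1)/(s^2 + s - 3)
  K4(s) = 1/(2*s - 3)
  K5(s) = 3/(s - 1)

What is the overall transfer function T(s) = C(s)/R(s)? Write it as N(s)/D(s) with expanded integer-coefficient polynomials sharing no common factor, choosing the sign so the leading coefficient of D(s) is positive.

The answer is (10*s^5 + 5*s^4 - 118*s^3 + 64*s^2 + 273*s - 252)/(6*s^6 - 3*s^5 - 57*s^4 + 66*s^3 + 123*s^2 - 243*s + 108).

Reasoning:
Step 1. sum the parallel branches K2, K3, K4 = (-2*s^4 - 3*s^3 + 8*s^2 + 15*s - 18)/(6*s^3 - 3*s^2 - 27*s + 27)
Step 2. multiply K1, (K2+K3+K4) (series) = (-8*s^4 - 12*s^3 + 32*s^2 + 60*s - 72)/(6*s^5 + 3*s^4 - 54*s^3 + 12*s^2 + 135*s - 108)
Step 3. combine (K1*(K2+K3+K4)), K5 in parallel, which is the overall transfer function T(s) = C(s)/R(s) in lowest terms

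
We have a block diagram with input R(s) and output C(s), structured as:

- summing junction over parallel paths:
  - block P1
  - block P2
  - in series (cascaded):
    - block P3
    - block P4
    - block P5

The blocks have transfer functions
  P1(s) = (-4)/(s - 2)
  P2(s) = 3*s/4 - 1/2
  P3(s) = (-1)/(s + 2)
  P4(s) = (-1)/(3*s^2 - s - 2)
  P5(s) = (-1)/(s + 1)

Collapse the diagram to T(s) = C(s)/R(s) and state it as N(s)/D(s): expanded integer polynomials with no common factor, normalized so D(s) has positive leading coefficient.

1. reduce the series chain P3, P4, P5 = (-1)/(3*s^4 + 8*s^3 + s^2 - 8*s - 4)
2. add P1, P2, (P3*P4*P5) (parallel), giving the overall T(s)

Hence the answer: (9*s^6 - 97*s^4 - 128*s^3 + 40*s^2 + 124*s + 56)/(12*s^5 + 8*s^4 - 60*s^3 - 40*s^2 + 48*s + 32)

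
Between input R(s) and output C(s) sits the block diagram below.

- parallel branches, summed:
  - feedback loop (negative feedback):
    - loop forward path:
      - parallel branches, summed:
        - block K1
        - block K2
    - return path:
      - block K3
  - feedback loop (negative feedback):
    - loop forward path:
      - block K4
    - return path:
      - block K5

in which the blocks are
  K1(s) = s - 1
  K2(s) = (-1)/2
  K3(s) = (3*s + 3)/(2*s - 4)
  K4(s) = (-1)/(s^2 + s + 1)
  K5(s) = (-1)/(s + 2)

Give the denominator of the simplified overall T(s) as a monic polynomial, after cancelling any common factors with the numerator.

First reduce the diagram to T(s).

1. add K1, K2 (parallel) gives s - 3/2
2. collapse the loop ((K1+K2) forward, K3 return) gives (4*s^2 - 14*s + 12)/(6*s^2 + s - 17)
3. feedback reduction of K4, K5 gives (-s - 2)/(s^3 + 3*s^2 + 3*s + 3)
4. add [(K1+K2)/(1+(K1+K2)*K3)], [K4/(1+K4*K5)] (parallel) gives (4*s^5 - 2*s^4 - 24*s^3 - 7*s^2 + 9*s + 70)/(6*s^5 + 19*s^4 + 4*s^3 - 30*s^2 - 48*s - 51)
Step 4 gives the fully reduced T(s), with no common factor left to cancel. The denominator's leading coefficient is 6, so divide each of its coefficients by 6 to get the monic form.

Answer: s^5 + 19*s^4/6 + 2*s^3/3 - 5*s^2 - 8*s - 17/2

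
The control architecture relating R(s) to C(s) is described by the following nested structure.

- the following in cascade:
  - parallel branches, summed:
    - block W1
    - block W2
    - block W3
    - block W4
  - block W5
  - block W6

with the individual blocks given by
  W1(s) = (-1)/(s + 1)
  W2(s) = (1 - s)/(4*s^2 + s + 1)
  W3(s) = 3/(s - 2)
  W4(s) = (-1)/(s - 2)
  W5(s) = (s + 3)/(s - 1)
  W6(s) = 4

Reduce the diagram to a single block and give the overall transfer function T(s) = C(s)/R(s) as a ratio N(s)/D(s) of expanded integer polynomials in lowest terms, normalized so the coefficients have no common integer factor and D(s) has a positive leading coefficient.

1. parallel reduction of W1, W2, W3, W4, giving (3*s^3 + 19*s^2 + 6*s + 2)/(4*s^4 - 3*s^3 - 8*s^2 - 3*s - 2)
2. cascade (W1+W2+W3+W4), W5, W6, which is the overall transfer function T(s) = C(s)/R(s) in lowest terms

Therefore the answer is (12*s^4 + 112*s^3 + 252*s^2 + 80*s + 24)/(4*s^5 - 7*s^4 - 5*s^3 + 5*s^2 + s + 2).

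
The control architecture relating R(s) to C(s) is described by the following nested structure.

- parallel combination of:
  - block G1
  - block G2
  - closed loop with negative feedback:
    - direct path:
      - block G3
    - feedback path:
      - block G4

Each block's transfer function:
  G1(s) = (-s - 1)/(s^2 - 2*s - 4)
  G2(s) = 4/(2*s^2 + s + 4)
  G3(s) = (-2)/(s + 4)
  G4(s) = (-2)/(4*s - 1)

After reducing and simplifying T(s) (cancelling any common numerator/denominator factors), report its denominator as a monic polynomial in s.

Reducing step by step:

Step 1: collapse the loop (G3 forward, G4 return) -> (2 - 8*s)/(4*s^2 + 15*s)
Step 2: reduce the parallel group G1, G2, [G3/(1+G3*G4)] -> (-24*s^5 + 2*s^4 + 5*s^3 - 191*s^2 - 196*s - 32)/(8*s^6 + 18*s^5 - 69*s^4 - 138*s^3 - 244*s^2 - 240*s)
That last expression is T(s), already simplified. Scaling its denominator by 1/8 (the reciprocal of the leading coefficient) yields the monic denominator.

Answer: s^6 + 9*s^5/4 - 69*s^4/8 - 69*s^3/4 - 61*s^2/2 - 30*s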